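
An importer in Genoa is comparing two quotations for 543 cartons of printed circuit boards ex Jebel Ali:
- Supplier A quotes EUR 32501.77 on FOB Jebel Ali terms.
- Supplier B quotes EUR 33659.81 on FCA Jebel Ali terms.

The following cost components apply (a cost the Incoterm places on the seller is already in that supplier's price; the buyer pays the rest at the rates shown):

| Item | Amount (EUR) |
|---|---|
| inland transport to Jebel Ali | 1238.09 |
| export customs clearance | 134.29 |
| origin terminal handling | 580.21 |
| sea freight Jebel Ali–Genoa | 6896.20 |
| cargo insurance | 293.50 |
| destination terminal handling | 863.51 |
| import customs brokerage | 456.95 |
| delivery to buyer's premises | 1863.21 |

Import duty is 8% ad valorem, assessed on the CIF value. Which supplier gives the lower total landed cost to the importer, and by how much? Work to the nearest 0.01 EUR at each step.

Supplier A (FOB):
CIF value = FOB price + freight + insurance = 32501.77 + 6896.20 + 293.50 = 39691.47
Import duty = 39691.47 × 8% = 3175.32
Buyer bears (A): 6896.20 + 293.50 + 863.51 + 456.95 + 1863.21 = 10373.37
Landed cost (A) = invoice 32501.77 + 10373.37 + duty 3175.32 = 46050.46
Supplier B (FCA):
CIF value = FCA price + origin terminal + freight + insurance = 33659.81 + 580.21 + 6896.20 + 293.50 = 41429.72
Import duty = 41429.72 × 8% = 3314.38
Buyer bears (B): 580.21 + 6896.20 + 293.50 + 863.51 + 456.95 + 1863.21 = 10953.58
Landed cost (B) = invoice 33659.81 + 10953.58 + duty 3314.38 = 47927.77
Difference = |46050.46 − 47927.77| = 1877.31

Supplier A is cheaper by EUR 1877.31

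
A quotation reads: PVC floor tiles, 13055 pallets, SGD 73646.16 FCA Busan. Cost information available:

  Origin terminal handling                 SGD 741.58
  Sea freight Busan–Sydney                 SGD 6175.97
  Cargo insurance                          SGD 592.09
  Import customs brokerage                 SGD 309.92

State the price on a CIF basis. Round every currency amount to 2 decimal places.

CIF price: SGD 81155.80

Not relevant to the conversion: brokerage — on the buyer under both terms; not part of either seller's price.
From FCA to CIF, the seller additionally bears: origin terminal, freight, insurance.
CIF price = 73646.16 + 741.58 + 6175.97 + 592.09 = 81155.80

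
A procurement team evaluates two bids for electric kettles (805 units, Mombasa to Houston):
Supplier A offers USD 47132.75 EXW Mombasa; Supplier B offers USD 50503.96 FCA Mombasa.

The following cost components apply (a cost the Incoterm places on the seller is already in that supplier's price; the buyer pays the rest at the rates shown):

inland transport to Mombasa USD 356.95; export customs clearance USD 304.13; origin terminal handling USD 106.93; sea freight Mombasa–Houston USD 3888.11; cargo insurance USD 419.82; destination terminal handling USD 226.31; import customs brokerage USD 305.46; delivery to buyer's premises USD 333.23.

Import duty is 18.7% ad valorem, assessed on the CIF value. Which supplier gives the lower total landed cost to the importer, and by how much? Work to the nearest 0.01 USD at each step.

Supplier A is cheaper by USD 3216.92

Supplier A (EXW):
CIF value = EXW price + inland to port + export clearance + origin terminal + freight + insurance = 47132.75 + 356.95 + 304.13 + 106.93 + 3888.11 + 419.82 = 52208.69
Import duty = 52208.69 × 18.7% = 9763.03
Buyer bears (A): 356.95 + 304.13 + 106.93 + 3888.11 + 419.82 + 226.31 + 305.46 + 333.23 = 5940.94
Landed cost (A) = invoice 47132.75 + 5940.94 + duty 9763.03 = 62836.72
Supplier B (FCA):
CIF value = FCA price + origin terminal + freight + insurance = 50503.96 + 106.93 + 3888.11 + 419.82 = 54918.82
Import duty = 54918.82 × 18.7% = 10269.82
Buyer bears (B): 106.93 + 3888.11 + 419.82 + 226.31 + 305.46 + 333.23 = 5279.86
Landed cost (B) = invoice 50503.96 + 5279.86 + duty 10269.82 = 66053.64
Difference = |62836.72 − 66053.64| = 3216.92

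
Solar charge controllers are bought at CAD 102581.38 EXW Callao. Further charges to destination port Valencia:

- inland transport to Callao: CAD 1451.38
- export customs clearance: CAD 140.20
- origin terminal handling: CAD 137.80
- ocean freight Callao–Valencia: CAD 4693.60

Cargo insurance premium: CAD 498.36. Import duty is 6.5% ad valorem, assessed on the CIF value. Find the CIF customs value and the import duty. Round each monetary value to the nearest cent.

CIF value: CAD 109502.72; import duty: CAD 7117.68

CIF = EXW price + pre-shipment costs + freight + insurance
CIF = 102581.38 + 1451.38 + 140.20 + 137.80 + 4693.60 + 498.36 = 109502.72
Import duty = 109502.72 × 6.5% = 7117.68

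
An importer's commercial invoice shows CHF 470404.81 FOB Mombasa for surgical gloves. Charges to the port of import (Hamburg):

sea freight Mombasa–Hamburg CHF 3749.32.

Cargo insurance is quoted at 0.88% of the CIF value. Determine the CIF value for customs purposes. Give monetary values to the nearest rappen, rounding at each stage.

Let C be the CIF value. C = FOB price + freight + 0.88% × C
C − 0.88% × C = 470404.81 + 3749.32
0.9912 × C = 474154.13
C = 474154.13 / 0.9912 = 478363.73
Insurance premium = 0.88% × 478363.73 = 4209.60

CIF value: CHF 478363.73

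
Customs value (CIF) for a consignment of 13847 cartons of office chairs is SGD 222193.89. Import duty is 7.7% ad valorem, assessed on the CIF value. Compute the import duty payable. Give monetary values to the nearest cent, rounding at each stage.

Import duty = 222193.89 × 7.7% = 17108.93

Import duty: SGD 17108.93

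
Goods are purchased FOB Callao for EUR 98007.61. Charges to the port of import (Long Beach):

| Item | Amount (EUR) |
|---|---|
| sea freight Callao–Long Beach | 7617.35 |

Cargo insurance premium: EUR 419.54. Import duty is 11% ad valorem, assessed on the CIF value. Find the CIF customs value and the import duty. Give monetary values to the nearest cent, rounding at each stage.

CIF = FOB price + freight + insurance
CIF = 98007.61 + 7617.35 + 419.54 = 106044.50
Import duty = 106044.50 × 11% = 11664.90

CIF value: EUR 106044.50; import duty: EUR 11664.90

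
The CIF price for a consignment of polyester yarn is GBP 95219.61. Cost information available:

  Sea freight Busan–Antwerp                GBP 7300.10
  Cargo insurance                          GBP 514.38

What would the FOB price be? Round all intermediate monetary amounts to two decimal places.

FOB price: GBP 87405.13

From CIF to FOB, the seller no longer bears: freight, insurance.
FOB price = 95219.61 − 7300.10 − 514.38 = 87405.13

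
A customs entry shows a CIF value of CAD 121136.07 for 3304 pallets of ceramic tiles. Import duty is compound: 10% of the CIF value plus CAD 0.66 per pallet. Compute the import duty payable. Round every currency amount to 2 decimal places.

Import duty: CAD 14294.25

Ad valorem component: 121136.07 × 10% = 12113.61
Specific component: 3304 × 0.66 = 2180.64
Import duty = 12113.61 + 2180.64 = 14294.25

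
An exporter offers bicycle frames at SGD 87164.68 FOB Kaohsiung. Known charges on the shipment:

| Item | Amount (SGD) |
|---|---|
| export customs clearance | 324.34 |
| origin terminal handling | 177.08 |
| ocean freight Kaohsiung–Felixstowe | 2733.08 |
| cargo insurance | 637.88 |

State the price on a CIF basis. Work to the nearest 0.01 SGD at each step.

CIF price: SGD 90535.64

Not relevant to the conversion: export clearance, origin terminal — on the seller under both FOB and CIF; already in the FOB price and stays in the CIF price.
From FOB to CIF, the seller additionally bears: freight, insurance.
CIF price = 87164.68 + 2733.08 + 637.88 = 90535.64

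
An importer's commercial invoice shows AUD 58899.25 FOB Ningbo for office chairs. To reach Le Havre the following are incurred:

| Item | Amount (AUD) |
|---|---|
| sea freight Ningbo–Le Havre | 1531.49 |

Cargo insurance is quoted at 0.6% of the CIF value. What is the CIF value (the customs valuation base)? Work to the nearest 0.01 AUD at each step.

Let C be the CIF value. C = FOB price + freight + 0.6% × C
C − 0.6% × C = 58899.25 + 1531.49
0.994 × C = 60430.74
C = 60430.74 / 0.994 = 60795.51
Insurance premium = 0.6% × 60795.51 = 364.77

CIF value: AUD 60795.51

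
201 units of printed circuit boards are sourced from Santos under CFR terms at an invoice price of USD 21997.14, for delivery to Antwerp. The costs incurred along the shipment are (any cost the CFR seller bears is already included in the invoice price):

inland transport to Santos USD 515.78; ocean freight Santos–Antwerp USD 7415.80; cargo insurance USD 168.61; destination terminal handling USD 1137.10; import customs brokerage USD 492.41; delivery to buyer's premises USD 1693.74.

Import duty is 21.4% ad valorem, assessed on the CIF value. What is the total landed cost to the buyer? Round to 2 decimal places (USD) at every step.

Total landed cost: USD 30232.47

CFR: the seller pays costs through ocean freight to the destination port, but not insurance.
Already in the invoice (seller's account under CFR): inland to port, freight — exclude.
CIF value = CFR price + insurance = 21997.14 + 168.61 = 22165.75
Import duty = 22165.75 × 21.4% = 4743.47
Buyer bears: insurance 168.61 + destination terminal 1137.10 + brokerage 492.41 + delivery 1693.74 + duty 4743.47 = 8235.33
Landed cost = invoice 21997.14 + 8235.33 = 30232.47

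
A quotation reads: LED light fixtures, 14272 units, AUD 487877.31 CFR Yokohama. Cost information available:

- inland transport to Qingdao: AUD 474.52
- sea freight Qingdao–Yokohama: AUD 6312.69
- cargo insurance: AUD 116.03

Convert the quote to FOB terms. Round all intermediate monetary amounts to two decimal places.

Not relevant to the conversion: inland to port — on the seller under both CFR and FOB; already in the CFR price and stays in the FOB price. insurance — on the buyer under both terms; not part of either seller's price.
From CFR to FOB, the seller no longer bears: freight.
FOB price = 487877.31 − 6312.69 = 481564.62

FOB price: AUD 481564.62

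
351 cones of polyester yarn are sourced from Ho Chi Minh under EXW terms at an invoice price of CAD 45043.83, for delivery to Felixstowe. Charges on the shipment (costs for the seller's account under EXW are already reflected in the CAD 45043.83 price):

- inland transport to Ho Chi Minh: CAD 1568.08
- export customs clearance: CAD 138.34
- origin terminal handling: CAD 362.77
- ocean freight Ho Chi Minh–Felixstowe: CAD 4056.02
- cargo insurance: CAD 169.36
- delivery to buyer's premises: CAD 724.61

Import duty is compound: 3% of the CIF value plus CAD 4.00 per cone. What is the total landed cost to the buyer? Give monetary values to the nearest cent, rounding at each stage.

Total landed cost: CAD 55007.16

EXW: the seller makes goods available at their premises; the buyer bears all onward costs.
CIF value = EXW price + inland to port + export clearance + origin terminal + freight + insurance = 45043.83 + 1568.08 + 138.34 + 362.77 + 4056.02 + 169.36 = 51338.40
Ad valorem component: 51338.40 × 3% = 1540.15
Specific component: 351 × 4.00 = 1404.00
Import duty = 1540.15 + 1404.00 = 2944.15
Buyer bears: inland to port 1568.08 + export clearance 138.34 + origin terminal 362.77 + freight 4056.02 + insurance 169.36 + delivery 724.61 + duty 2944.15 = 9963.33
Landed cost = invoice 45043.83 + 9963.33 = 55007.16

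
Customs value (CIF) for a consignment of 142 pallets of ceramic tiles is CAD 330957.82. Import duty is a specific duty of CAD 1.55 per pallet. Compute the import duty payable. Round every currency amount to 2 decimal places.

Import duty: CAD 220.10

Import duty = 142 × 1.55 = 220.10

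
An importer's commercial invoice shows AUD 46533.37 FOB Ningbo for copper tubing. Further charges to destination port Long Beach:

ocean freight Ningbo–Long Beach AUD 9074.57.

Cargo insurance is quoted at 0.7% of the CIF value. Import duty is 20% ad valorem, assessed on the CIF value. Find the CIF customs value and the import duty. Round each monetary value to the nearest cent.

Let C be the CIF value. C = FOB price + freight + 0.7% × C
C − 0.7% × C = 46533.37 + 9074.57
0.993 × C = 55607.94
C = 55607.94 / 0.993 = 55999.94
Insurance premium = 0.7% × 55999.94 = 392.00
Import duty = 55999.94 × 20% = 11199.99

CIF value: AUD 55999.94; import duty: AUD 11199.99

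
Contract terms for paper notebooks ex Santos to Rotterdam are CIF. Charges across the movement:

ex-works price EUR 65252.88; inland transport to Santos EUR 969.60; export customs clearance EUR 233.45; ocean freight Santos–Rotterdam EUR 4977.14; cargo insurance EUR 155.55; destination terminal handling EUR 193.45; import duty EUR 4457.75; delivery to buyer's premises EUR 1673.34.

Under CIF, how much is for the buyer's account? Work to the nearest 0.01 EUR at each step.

CIF: the seller pays costs through ocean freight and marine insurance to the destination port.
Seller's account: goods 65252.88 + inland to port 969.60 + export clearance 233.45 + freight 4977.14 + insurance 155.55 = 71588.62
Buyer's account: destination terminal 193.45 + duty 4457.75 + delivery 1673.34 = 6324.54

Buyer's account: EUR 6324.54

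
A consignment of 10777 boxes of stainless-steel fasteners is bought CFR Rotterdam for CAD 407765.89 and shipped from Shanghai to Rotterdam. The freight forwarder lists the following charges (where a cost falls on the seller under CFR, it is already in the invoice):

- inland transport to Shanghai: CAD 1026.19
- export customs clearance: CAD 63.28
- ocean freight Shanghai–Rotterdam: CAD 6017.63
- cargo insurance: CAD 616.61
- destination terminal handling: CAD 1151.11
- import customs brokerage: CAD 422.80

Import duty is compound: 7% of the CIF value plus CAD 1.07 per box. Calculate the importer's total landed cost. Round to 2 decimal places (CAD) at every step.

CFR: the seller pays costs through ocean freight to the destination port, but not insurance.
Already in the invoice (seller's account under CFR): inland to port, export clearance, freight — exclude.
CIF value = CFR price + insurance = 407765.89 + 616.61 = 408382.50
Ad valorem component: 408382.50 × 7% = 28586.78
Specific component: 10777 × 1.07 = 11531.39
Import duty = 28586.78 + 11531.39 = 40118.17
Buyer bears: insurance 616.61 + destination terminal 1151.11 + brokerage 422.80 + duty 40118.17 = 42308.69
Landed cost = invoice 407765.89 + 42308.69 = 450074.58

Total landed cost: CAD 450074.58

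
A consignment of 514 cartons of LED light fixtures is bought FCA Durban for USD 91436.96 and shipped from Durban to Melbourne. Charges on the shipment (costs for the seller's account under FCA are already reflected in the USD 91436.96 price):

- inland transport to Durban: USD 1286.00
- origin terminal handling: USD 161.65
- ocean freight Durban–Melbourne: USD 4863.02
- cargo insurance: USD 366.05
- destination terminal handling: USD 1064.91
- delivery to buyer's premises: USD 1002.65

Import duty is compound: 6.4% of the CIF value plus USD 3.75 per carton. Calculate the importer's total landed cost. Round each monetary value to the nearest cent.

FCA: the seller delivers export-cleared goods to the carrier; the buyer bears costs from that point.
Already in the invoice (seller's account under FCA): inland to port — exclude.
CIF value = FCA price + origin terminal + freight + insurance = 91436.96 + 161.65 + 4863.02 + 366.05 = 96827.68
Ad valorem component: 96827.68 × 6.4% = 6196.97
Specific component: 514 × 3.75 = 1927.50
Import duty = 6196.97 + 1927.50 = 8124.47
Buyer bears: origin terminal 161.65 + freight 4863.02 + insurance 366.05 + destination terminal 1064.91 + delivery 1002.65 + duty 8124.47 = 15582.75
Landed cost = invoice 91436.96 + 15582.75 = 107019.71

Total landed cost: USD 107019.71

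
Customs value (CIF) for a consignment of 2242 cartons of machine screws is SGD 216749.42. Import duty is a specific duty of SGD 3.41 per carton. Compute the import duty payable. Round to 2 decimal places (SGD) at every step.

Import duty = 2242 × 3.41 = 7645.22

Import duty: SGD 7645.22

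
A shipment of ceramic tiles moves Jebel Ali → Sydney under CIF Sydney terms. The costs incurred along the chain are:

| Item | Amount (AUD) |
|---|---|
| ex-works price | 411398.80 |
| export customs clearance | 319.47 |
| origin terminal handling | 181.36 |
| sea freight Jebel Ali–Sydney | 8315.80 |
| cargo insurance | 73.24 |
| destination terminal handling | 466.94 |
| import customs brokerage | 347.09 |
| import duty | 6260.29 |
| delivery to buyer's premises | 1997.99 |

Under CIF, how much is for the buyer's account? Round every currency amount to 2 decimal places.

CIF: the seller pays costs through ocean freight and marine insurance to the destination port.
Seller's account: goods 411398.80 + export clearance 319.47 + origin terminal 181.36 + freight 8315.80 + insurance 73.24 = 420288.67
Buyer's account: destination terminal 466.94 + brokerage 347.09 + duty 6260.29 + delivery 1997.99 = 9072.31

Buyer's account: AUD 9072.31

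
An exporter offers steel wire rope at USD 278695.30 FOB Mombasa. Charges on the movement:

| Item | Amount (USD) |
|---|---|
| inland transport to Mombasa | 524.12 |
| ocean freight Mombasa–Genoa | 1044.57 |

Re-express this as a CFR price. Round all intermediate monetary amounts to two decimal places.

CFR price: USD 279739.87

Not relevant to the conversion: inland to port — on the seller under both FOB and CFR; already in the FOB price and stays in the CFR price.
From FOB to CFR, the seller additionally bears: freight.
CFR price = 278695.30 + 1044.57 = 279739.87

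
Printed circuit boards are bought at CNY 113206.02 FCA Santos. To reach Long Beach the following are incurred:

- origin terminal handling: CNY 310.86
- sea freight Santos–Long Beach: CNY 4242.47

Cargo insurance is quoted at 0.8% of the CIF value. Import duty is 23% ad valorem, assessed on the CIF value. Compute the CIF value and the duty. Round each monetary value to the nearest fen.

Let C be the CIF value. C = FCA price + pre-shipment costs + freight + 0.8% × C
C − 0.8% × C = 113206.02 + 310.86 + 4242.47
0.992 × C = 117759.35
C = 117759.35 / 0.992 = 118709.02
Insurance premium = 0.8% × 118709.02 = 949.67
Import duty = 118709.02 × 23% = 27303.07

CIF value: CNY 118709.02; import duty: CNY 27303.07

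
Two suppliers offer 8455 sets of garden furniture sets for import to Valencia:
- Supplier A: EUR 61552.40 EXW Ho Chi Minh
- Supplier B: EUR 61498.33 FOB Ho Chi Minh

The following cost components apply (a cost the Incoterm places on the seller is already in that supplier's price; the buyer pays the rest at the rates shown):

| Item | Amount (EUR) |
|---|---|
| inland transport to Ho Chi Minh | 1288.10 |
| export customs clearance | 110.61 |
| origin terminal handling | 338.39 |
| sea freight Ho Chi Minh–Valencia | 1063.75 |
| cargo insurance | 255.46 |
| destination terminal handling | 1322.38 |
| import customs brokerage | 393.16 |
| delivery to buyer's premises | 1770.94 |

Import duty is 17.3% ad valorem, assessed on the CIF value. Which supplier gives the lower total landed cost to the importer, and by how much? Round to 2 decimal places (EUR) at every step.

Supplier A (EXW):
CIF value = EXW price + inland to port + export clearance + origin terminal + freight + insurance = 61552.40 + 1288.10 + 110.61 + 338.39 + 1063.75 + 255.46 = 64608.71
Import duty = 64608.71 × 17.3% = 11177.31
Buyer bears (A): 1288.10 + 110.61 + 338.39 + 1063.75 + 255.46 + 1322.38 + 393.16 + 1770.94 = 6542.79
Landed cost (A) = invoice 61552.40 + 6542.79 + duty 11177.31 = 79272.50
Supplier B (FOB):
CIF value = FOB price + freight + insurance = 61498.33 + 1063.75 + 255.46 = 62817.54
Import duty = 62817.54 × 17.3% = 10867.43
Buyer bears (B): 1063.75 + 255.46 + 1322.38 + 393.16 + 1770.94 = 4805.69
Landed cost (B) = invoice 61498.33 + 4805.69 + duty 10867.43 = 77171.45
Difference = |79272.50 − 77171.45| = 2101.05

Supplier B is cheaper by EUR 2101.05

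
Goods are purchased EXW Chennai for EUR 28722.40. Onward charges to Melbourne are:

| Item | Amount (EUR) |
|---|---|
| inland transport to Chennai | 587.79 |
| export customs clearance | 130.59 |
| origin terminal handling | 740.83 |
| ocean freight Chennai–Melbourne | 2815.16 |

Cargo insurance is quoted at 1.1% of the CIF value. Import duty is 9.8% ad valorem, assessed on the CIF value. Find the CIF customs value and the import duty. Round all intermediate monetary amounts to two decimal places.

CIF value: EUR 33363.77; import duty: EUR 3269.65

Let C be the CIF value. C = EXW price + pre-shipment costs + freight + 1.1% × C
C − 1.1% × C = 28722.40 + 587.79 + 130.59 + 740.83 + 2815.16
0.989 × C = 32996.77
C = 32996.77 / 0.989 = 33363.77
Insurance premium = 1.1% × 33363.77 = 367.00
Import duty = 33363.77 × 9.8% = 3269.65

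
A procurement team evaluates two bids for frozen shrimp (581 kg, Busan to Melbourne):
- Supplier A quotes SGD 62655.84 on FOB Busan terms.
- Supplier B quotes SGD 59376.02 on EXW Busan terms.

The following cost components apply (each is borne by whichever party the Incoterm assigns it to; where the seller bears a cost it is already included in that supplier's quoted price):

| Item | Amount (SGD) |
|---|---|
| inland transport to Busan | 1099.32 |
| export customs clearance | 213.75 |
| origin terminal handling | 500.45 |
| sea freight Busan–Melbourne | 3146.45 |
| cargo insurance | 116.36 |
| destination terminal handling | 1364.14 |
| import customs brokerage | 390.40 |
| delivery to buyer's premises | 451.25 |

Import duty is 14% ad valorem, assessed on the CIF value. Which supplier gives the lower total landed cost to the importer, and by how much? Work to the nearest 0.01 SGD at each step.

Supplier B is cheaper by SGD 1671.58

Supplier A (FOB):
CIF value = FOB price + freight + insurance = 62655.84 + 3146.45 + 116.36 = 65918.65
Import duty = 65918.65 × 14% = 9228.61
Buyer bears (A): 3146.45 + 116.36 + 1364.14 + 390.40 + 451.25 = 5468.60
Landed cost (A) = invoice 62655.84 + 5468.60 + duty 9228.61 = 77353.05
Supplier B (EXW):
CIF value = EXW price + inland to port + export clearance + origin terminal + freight + insurance = 59376.02 + 1099.32 + 213.75 + 500.45 + 3146.45 + 116.36 = 64452.35
Import duty = 64452.35 × 14% = 9023.33
Buyer bears (B): 1099.32 + 213.75 + 500.45 + 3146.45 + 116.36 + 1364.14 + 390.40 + 451.25 = 7282.12
Landed cost (B) = invoice 59376.02 + 7282.12 + duty 9023.33 = 75681.47
Difference = |77353.05 − 75681.47| = 1671.58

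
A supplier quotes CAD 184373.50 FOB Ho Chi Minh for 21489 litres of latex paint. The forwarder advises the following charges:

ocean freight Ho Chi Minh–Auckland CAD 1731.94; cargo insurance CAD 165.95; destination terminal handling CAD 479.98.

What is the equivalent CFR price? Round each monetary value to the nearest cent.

Not relevant to the conversion: destination terminal, insurance — on the buyer under both terms; not part of either seller's price.
From FOB to CFR, the seller additionally bears: freight.
CFR price = 184373.50 + 1731.94 = 186105.44

CFR price: CAD 186105.44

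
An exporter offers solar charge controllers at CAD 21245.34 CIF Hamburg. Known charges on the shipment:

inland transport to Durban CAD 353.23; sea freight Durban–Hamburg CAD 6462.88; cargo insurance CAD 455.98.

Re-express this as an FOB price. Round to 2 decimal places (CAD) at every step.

Not relevant to the conversion: inland to port — on the seller under both CIF and FOB; already in the CIF price and stays in the FOB price.
From CIF to FOB, the seller no longer bears: freight, insurance.
FOB price = 21245.34 − 6462.88 − 455.98 = 14326.48

FOB price: CAD 14326.48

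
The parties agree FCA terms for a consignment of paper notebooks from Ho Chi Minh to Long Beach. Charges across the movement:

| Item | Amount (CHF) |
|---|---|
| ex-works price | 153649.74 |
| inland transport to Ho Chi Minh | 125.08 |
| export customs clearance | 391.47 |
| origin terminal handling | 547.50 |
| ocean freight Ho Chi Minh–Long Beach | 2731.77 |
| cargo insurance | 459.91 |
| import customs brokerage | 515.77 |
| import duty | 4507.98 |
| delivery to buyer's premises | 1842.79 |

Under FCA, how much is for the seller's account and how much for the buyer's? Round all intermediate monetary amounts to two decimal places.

FCA: the seller delivers export-cleared goods to the carrier; the buyer bears costs from that point.
Seller's account: goods 153649.74 + inland to port 125.08 + export clearance 391.47 = 154166.29
Buyer's account: origin terminal 547.50 + freight 2731.77 + insurance 459.91 + brokerage 515.77 + duty 4507.98 + delivery 1842.79 = 10605.72

Seller: CHF 154166.29; buyer: CHF 10605.72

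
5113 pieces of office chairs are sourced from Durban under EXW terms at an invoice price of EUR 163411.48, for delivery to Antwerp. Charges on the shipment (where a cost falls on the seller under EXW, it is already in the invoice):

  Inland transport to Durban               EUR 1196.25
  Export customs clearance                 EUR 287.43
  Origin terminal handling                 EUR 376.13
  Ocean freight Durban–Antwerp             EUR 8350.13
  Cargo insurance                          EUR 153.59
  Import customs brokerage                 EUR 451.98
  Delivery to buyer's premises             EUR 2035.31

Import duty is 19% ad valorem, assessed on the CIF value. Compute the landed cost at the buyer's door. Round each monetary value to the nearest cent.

Total landed cost: EUR 209279.55

EXW: the seller makes goods available at their premises; the buyer bears all onward costs.
CIF value = EXW price + inland to port + export clearance + origin terminal + freight + insurance = 163411.48 + 1196.25 + 287.43 + 376.13 + 8350.13 + 153.59 = 173775.01
Import duty = 173775.01 × 19% = 33017.25
Buyer bears: inland to port 1196.25 + export clearance 287.43 + origin terminal 376.13 + freight 8350.13 + insurance 153.59 + brokerage 451.98 + delivery 2035.31 + duty 33017.25 = 45868.07
Landed cost = invoice 163411.48 + 45868.07 = 209279.55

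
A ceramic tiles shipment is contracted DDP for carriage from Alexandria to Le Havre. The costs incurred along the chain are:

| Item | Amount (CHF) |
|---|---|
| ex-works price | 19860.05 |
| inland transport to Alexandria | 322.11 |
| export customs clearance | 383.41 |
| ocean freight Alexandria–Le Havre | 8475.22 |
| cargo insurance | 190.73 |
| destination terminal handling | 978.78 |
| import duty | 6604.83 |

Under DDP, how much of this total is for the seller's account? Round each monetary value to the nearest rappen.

DDP: the seller bears all costs including import duty.
Seller's account: goods 19860.05 + inland to port 322.11 + export clearance 383.41 + freight 8475.22 + insurance 190.73 + destination terminal 978.78 + duty 6604.83 = 36815.13
Buyer's account: 0.00

Seller's account: CHF 36815.13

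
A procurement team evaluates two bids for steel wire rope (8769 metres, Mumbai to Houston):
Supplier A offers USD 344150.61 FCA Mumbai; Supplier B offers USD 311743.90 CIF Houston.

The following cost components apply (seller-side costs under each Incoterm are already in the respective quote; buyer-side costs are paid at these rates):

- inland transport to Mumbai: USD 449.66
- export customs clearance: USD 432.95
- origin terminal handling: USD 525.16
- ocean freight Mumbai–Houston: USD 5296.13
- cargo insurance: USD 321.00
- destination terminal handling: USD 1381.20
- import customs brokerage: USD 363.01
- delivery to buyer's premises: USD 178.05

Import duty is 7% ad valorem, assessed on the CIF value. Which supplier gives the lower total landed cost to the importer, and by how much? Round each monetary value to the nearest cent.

Supplier A (FCA):
CIF value = FCA price + origin terminal + freight + insurance = 344150.61 + 525.16 + 5296.13 + 321.00 = 350292.90
Import duty = 350292.90 × 7% = 24520.50
Buyer bears (A): 525.16 + 5296.13 + 321.00 + 1381.20 + 363.01 + 178.05 = 8064.55
Landed cost (A) = invoice 344150.61 + 8064.55 + duty 24520.50 = 376735.66
Supplier B (CIF):
The CIF price already equals the CIF value: 311743.90
Import duty = 311743.90 × 7% = 21822.07
Buyer bears (B): 1381.20 + 363.01 + 178.05 = 1922.26
Landed cost (B) = invoice 311743.90 + 1922.26 + duty 21822.07 = 335488.23
Difference = |376735.66 − 335488.23| = 41247.43

Supplier B is cheaper by USD 41247.43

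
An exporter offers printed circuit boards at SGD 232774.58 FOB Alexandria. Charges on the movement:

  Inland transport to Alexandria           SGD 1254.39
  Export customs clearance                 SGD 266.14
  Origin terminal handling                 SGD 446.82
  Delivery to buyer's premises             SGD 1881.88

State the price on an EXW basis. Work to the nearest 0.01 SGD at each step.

Not relevant to the conversion: delivery — on the buyer under both terms; not part of either seller's price.
From FOB to EXW, the seller no longer bears: inland to port, export clearance, origin terminal.
EXW price = 232774.58 − 1254.39 − 266.14 − 446.82 = 230807.23

EXW price: SGD 230807.23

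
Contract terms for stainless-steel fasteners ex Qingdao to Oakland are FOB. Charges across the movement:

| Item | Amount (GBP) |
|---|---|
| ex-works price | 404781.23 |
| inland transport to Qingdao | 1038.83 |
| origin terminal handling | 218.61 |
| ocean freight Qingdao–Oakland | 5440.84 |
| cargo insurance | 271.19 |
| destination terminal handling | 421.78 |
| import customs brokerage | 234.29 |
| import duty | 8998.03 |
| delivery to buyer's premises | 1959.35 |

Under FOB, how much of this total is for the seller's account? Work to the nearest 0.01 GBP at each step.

FOB: the seller bears costs until goods are on board at the origin port; the buyer bears freight, insurance and all costs thereafter.
Seller's account: goods 404781.23 + inland to port 1038.83 + origin terminal 218.61 = 406038.67
Buyer's account: freight 5440.84 + insurance 271.19 + destination terminal 421.78 + brokerage 234.29 + duty 8998.03 + delivery 1959.35 = 17325.48

Seller's account: GBP 406038.67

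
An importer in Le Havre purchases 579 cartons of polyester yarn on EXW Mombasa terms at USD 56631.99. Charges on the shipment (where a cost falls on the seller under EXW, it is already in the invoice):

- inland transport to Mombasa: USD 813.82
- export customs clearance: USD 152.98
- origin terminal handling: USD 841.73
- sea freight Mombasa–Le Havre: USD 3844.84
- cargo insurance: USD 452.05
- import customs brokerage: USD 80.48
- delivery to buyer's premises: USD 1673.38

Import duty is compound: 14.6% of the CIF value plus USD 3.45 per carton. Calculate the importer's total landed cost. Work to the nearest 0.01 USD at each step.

EXW: the seller makes goods available at their premises; the buyer bears all onward costs.
CIF value = EXW price + inland to port + export clearance + origin terminal + freight + insurance = 56631.99 + 813.82 + 152.98 + 841.73 + 3844.84 + 452.05 = 62737.41
Ad valorem component: 62737.41 × 14.6% = 9159.66
Specific component: 579 × 3.45 = 1997.55
Import duty = 9159.66 + 1997.55 = 11157.21
Buyer bears: inland to port 813.82 + export clearance 152.98 + origin terminal 841.73 + freight 3844.84 + insurance 452.05 + brokerage 80.48 + delivery 1673.38 + duty 11157.21 = 19016.49
Landed cost = invoice 56631.99 + 19016.49 = 75648.48

Total landed cost: USD 75648.48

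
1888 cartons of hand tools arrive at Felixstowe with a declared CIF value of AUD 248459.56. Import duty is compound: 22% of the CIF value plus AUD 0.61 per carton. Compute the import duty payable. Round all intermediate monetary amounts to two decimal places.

Ad valorem component: 248459.56 × 22% = 54661.10
Specific component: 1888 × 0.61 = 1151.68
Import duty = 54661.10 + 1151.68 = 55812.78

Import duty: AUD 55812.78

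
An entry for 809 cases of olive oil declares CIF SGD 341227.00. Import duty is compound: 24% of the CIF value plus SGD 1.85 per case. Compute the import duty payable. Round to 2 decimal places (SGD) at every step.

Import duty: SGD 83391.13

Ad valorem component: 341227.00 × 24% = 81894.48
Specific component: 809 × 1.85 = 1496.65
Import duty = 81894.48 + 1496.65 = 83391.13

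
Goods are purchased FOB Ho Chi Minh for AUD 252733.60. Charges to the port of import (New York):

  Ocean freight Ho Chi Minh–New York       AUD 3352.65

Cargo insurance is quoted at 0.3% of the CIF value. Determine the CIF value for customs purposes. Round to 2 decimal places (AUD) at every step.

CIF value: AUD 256856.82

Let C be the CIF value. C = FOB price + freight + 0.3% × C
C − 0.3% × C = 252733.60 + 3352.65
0.997 × C = 256086.25
C = 256086.25 / 0.997 = 256856.82
Insurance premium = 0.3% × 256856.82 = 770.57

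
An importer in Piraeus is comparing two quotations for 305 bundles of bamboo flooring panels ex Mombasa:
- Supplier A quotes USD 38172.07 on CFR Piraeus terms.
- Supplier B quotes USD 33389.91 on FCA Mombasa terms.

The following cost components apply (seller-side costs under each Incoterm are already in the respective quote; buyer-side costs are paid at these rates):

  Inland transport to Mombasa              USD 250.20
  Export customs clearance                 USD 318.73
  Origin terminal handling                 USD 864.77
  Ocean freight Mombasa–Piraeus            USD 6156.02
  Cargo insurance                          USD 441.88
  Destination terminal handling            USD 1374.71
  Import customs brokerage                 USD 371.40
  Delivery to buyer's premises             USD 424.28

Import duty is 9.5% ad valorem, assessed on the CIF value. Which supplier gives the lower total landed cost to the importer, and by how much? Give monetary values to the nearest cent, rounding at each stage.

Supplier A is cheaper by USD 2451.30

Supplier A (CFR):
CIF value = CFR price + insurance = 38172.07 + 441.88 = 38613.95
Import duty = 38613.95 × 9.5% = 3668.33
Buyer bears (A): 441.88 + 1374.71 + 371.40 + 424.28 = 2612.27
Landed cost (A) = invoice 38172.07 + 2612.27 + duty 3668.33 = 44452.67
Supplier B (FCA):
CIF value = FCA price + origin terminal + freight + insurance = 33389.91 + 864.77 + 6156.02 + 441.88 = 40852.58
Import duty = 40852.58 × 9.5% = 3881.00
Buyer bears (B): 864.77 + 6156.02 + 441.88 + 1374.71 + 371.40 + 424.28 = 9633.06
Landed cost (B) = invoice 33389.91 + 9633.06 + duty 3881.00 = 46903.97
Difference = |44452.67 − 46903.97| = 2451.30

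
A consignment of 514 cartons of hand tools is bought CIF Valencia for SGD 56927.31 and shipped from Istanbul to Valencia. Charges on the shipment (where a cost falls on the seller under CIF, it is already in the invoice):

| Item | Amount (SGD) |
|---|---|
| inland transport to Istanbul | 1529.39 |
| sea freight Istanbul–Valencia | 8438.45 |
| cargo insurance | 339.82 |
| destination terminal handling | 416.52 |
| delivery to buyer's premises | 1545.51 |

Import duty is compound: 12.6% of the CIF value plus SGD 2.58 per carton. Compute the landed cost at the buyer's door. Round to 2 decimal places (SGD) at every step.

Total landed cost: SGD 67388.30

CIF: the seller pays costs through ocean freight and marine insurance to the destination port.
Already in the invoice (seller's account under CIF): inland to port, freight, insurance — exclude.
The CIF price already equals the CIF value: 56927.31
Ad valorem component: 56927.31 × 12.6% = 7172.84
Specific component: 514 × 2.58 = 1326.12
Import duty = 7172.84 + 1326.12 = 8498.96
Buyer bears: destination terminal 416.52 + delivery 1545.51 + duty 8498.96 = 10460.99
Landed cost = invoice 56927.31 + 10460.99 = 67388.30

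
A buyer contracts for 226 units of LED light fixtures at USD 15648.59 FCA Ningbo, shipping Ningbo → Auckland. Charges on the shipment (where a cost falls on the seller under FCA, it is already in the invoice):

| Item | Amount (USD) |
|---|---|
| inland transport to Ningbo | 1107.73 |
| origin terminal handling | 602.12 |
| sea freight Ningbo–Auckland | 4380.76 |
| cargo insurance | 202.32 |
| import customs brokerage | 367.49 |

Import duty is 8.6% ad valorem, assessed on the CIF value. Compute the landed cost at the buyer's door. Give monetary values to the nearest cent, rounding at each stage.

FCA: the seller delivers export-cleared goods to the carrier; the buyer bears costs from that point.
Already in the invoice (seller's account under FCA): inland to port — exclude.
CIF value = FCA price + origin terminal + freight + insurance = 15648.59 + 602.12 + 4380.76 + 202.32 = 20833.79
Import duty = 20833.79 × 8.6% = 1791.71
Buyer bears: origin terminal 602.12 + freight 4380.76 + insurance 202.32 + brokerage 367.49 + duty 1791.71 = 7344.40
Landed cost = invoice 15648.59 + 7344.40 = 22992.99

Total landed cost: USD 22992.99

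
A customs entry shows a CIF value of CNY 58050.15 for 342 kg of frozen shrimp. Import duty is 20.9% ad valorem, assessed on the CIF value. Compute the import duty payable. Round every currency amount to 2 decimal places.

Import duty = 58050.15 × 20.9% = 12132.48

Import duty: CNY 12132.48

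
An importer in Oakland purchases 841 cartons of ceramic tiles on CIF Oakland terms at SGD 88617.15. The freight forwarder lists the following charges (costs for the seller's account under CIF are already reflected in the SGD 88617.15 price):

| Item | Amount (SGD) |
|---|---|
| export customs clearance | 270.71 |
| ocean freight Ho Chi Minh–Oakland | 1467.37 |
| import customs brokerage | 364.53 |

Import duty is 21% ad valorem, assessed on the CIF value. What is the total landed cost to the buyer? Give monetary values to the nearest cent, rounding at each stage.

Total landed cost: SGD 107591.28

CIF: the seller pays costs through ocean freight and marine insurance to the destination port.
Already in the invoice (seller's account under CIF): export clearance, freight — exclude.
The CIF price already equals the CIF value: 88617.15
Import duty = 88617.15 × 21% = 18609.60
Buyer bears: brokerage 364.53 + duty 18609.60 = 18974.13
Landed cost = invoice 88617.15 + 18974.13 = 107591.28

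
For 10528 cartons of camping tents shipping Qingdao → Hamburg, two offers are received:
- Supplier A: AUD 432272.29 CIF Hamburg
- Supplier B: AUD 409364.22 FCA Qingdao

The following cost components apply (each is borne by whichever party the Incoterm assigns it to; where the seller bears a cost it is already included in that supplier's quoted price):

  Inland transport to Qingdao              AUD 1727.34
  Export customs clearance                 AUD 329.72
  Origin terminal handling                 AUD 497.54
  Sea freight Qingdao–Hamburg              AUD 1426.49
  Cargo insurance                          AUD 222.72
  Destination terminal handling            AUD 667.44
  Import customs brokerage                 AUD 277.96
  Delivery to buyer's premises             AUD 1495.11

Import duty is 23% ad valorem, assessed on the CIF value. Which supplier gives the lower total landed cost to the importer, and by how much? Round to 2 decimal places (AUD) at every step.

Supplier A (CIF):
The CIF price already equals the CIF value: 432272.29
Import duty = 432272.29 × 23% = 99422.63
Buyer bears (A): 667.44 + 277.96 + 1495.11 = 2440.51
Landed cost (A) = invoice 432272.29 + 2440.51 + duty 99422.63 = 534135.43
Supplier B (FCA):
CIF value = FCA price + origin terminal + freight + insurance = 409364.22 + 497.54 + 1426.49 + 222.72 = 411510.97
Import duty = 411510.97 × 23% = 94647.52
Buyer bears (B): 497.54 + 1426.49 + 222.72 + 667.44 + 277.96 + 1495.11 = 4587.26
Landed cost (B) = invoice 409364.22 + 4587.26 + duty 94647.52 = 508599.00
Difference = |534135.43 − 508599.00| = 25536.43

Supplier B is cheaper by AUD 25536.43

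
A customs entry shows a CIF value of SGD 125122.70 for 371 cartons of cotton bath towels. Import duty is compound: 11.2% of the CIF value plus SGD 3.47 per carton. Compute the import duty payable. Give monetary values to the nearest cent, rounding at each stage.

Ad valorem component: 125122.70 × 11.2% = 14013.74
Specific component: 371 × 3.47 = 1287.37
Import duty = 14013.74 + 1287.37 = 15301.11

Import duty: SGD 15301.11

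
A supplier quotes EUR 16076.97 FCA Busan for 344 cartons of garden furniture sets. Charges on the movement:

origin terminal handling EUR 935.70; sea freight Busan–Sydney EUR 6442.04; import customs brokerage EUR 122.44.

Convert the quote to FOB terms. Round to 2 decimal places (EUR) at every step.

Not relevant to the conversion: freight, brokerage — on the buyer under both terms; not part of either seller's price.
From FCA to FOB, the seller additionally bears: origin terminal.
FOB price = 16076.97 + 935.70 = 17012.67

FOB price: EUR 17012.67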